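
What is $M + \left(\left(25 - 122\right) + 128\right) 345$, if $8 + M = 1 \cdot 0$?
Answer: $10687$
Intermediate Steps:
$M = -8$ ($M = -8 + 1 \cdot 0 = -8 + 0 = -8$)
$M + \left(\left(25 - 122\right) + 128\right) 345 = -8 + \left(\left(25 - 122\right) + 128\right) 345 = -8 + \left(-97 + 128\right) 345 = -8 + 31 \cdot 345 = -8 + 10695 = 10687$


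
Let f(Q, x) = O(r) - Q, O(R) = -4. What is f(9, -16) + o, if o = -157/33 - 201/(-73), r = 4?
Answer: -36145/2409 ≈ -15.004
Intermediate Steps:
o = -4828/2409 (o = -157*1/33 - 201*(-1/73) = -157/33 + 201/73 = -4828/2409 ≈ -2.0042)
f(Q, x) = -4 - Q
f(9, -16) + o = (-4 - 1*9) - 4828/2409 = (-4 - 9) - 4828/2409 = -13 - 4828/2409 = -36145/2409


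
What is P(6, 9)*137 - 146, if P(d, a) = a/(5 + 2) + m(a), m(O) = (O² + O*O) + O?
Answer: 164200/7 ≈ 23457.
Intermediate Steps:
m(O) = O + 2*O² (m(O) = (O² + O²) + O = 2*O² + O = O + 2*O²)
P(d, a) = a/7 + a*(1 + 2*a) (P(d, a) = a/(5 + 2) + a*(1 + 2*a) = a/7 + a*(1 + 2*a))
P(6, 9)*137 - 146 = ((2/7)*9*(4 + 7*9))*137 - 146 = ((2/7)*9*(4 + 63))*137 - 146 = ((2/7)*9*67)*137 - 146 = (1206/7)*137 - 146 = 165222/7 - 146 = 164200/7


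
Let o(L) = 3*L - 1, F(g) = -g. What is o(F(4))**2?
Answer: 169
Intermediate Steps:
o(L) = -1 + 3*L
o(F(4))**2 = (-1 + 3*(-1*4))**2 = (-1 + 3*(-4))**2 = (-1 - 12)**2 = (-13)**2 = 169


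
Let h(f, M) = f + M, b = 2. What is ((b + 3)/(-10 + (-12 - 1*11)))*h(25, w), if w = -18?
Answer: -35/33 ≈ -1.0606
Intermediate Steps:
h(f, M) = M + f
((b + 3)/(-10 + (-12 - 1*11)))*h(25, w) = ((2 + 3)/(-10 + (-12 - 1*11)))*(-18 + 25) = (5/(-10 + (-12 - 11)))*7 = (5/(-10 - 23))*7 = (5/(-33))*7 = (5*(-1/33))*7 = -5/33*7 = -35/33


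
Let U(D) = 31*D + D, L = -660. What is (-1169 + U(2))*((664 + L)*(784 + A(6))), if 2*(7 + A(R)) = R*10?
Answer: -3566940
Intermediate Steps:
U(D) = 32*D
A(R) = -7 + 5*R (A(R) = -7 + (R*10)/2 = -7 + (10*R)/2 = -7 + 5*R)
(-1169 + U(2))*((664 + L)*(784 + A(6))) = (-1169 + 32*2)*((664 - 660)*(784 + (-7 + 5*6))) = (-1169 + 64)*(4*(784 + (-7 + 30))) = -4420*(784 + 23) = -4420*807 = -1105*3228 = -3566940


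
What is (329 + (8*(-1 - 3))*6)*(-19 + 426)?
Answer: 55759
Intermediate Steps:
(329 + (8*(-1 - 3))*6)*(-19 + 426) = (329 + (8*(-4))*6)*407 = (329 - 32*6)*407 = (329 - 192)*407 = 137*407 = 55759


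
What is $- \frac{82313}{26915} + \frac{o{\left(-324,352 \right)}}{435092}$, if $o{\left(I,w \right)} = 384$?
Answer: $- \frac{1278692587}{418232185} \approx -3.0574$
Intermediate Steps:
$- \frac{82313}{26915} + \frac{o{\left(-324,352 \right)}}{435092} = - \frac{82313}{26915} + \frac{384}{435092} = \left(-82313\right) \frac{1}{26915} + 384 \cdot \frac{1}{435092} = - \frac{11759}{3845} + \frac{96}{108773} = - \frac{1278692587}{418232185}$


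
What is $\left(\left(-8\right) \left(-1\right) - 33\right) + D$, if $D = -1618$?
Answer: $-1643$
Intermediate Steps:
$\left(\left(-8\right) \left(-1\right) - 33\right) + D = \left(\left(-8\right) \left(-1\right) - 33\right) - 1618 = \left(8 - 33\right) - 1618 = -25 - 1618 = -1643$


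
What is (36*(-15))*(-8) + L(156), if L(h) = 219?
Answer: 4539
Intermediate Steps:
(36*(-15))*(-8) + L(156) = (36*(-15))*(-8) + 219 = -540*(-8) + 219 = 4320 + 219 = 4539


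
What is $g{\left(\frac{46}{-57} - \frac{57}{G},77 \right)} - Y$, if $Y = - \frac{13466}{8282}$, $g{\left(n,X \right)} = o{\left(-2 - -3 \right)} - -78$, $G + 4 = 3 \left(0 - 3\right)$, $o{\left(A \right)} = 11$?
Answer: $\frac{375282}{4141} \approx 90.626$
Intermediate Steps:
$G = -13$ ($G = -4 + 3 \left(0 - 3\right) = -4 + 3 \left(-3\right) = -4 - 9 = -13$)
$g{\left(n,X \right)} = 89$ ($g{\left(n,X \right)} = 11 - -78 = 11 + 78 = 89$)
$Y = - \frac{6733}{4141}$ ($Y = \left(-13466\right) \frac{1}{8282} = - \frac{6733}{4141} \approx -1.6259$)
$g{\left(\frac{46}{-57} - \frac{57}{G},77 \right)} - Y = 89 - - \frac{6733}{4141} = 89 + \frac{6733}{4141} = \frac{375282}{4141}$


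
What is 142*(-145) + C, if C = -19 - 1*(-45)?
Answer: -20564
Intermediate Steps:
C = 26 (C = -19 + 45 = 26)
142*(-145) + C = 142*(-145) + 26 = -20590 + 26 = -20564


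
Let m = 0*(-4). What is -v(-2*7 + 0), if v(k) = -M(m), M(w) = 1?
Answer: 1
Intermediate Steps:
m = 0
v(k) = -1 (v(k) = -1*1 = -1)
-v(-2*7 + 0) = -1*(-1) = 1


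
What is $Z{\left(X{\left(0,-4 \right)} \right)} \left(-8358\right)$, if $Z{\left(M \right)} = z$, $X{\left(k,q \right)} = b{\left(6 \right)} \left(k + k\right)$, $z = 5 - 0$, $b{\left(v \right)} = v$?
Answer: $-41790$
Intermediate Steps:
$z = 5$ ($z = 5 + 0 = 5$)
$X{\left(k,q \right)} = 12 k$ ($X{\left(k,q \right)} = 6 \left(k + k\right) = 6 \cdot 2 k = 12 k$)
$Z{\left(M \right)} = 5$
$Z{\left(X{\left(0,-4 \right)} \right)} \left(-8358\right) = 5 \left(-8358\right) = -41790$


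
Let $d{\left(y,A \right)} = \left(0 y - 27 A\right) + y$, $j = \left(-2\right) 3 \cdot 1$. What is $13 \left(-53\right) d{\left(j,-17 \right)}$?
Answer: $-312117$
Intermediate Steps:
$j = -6$ ($j = \left(-6\right) 1 = -6$)
$d{\left(y,A \right)} = y - 27 A$ ($d{\left(y,A \right)} = \left(0 - 27 A\right) + y = - 27 A + y = y - 27 A$)
$13 \left(-53\right) d{\left(j,-17 \right)} = 13 \left(-53\right) \left(-6 - -459\right) = - 689 \left(-6 + 459\right) = \left(-689\right) 453 = -312117$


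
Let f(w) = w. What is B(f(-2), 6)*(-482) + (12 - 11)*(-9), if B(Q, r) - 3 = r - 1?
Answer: -3865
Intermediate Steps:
B(Q, r) = 2 + r (B(Q, r) = 3 + (r - 1) = 3 + (-1 + r) = 2 + r)
B(f(-2), 6)*(-482) + (12 - 11)*(-9) = (2 + 6)*(-482) + (12 - 11)*(-9) = 8*(-482) + 1*(-9) = -3856 - 9 = -3865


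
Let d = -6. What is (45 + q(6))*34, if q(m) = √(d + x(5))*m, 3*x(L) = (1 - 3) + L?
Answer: 1530 + 204*I*√5 ≈ 1530.0 + 456.16*I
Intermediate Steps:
x(L) = -⅔ + L/3 (x(L) = ((1 - 3) + L)/3 = (-2 + L)/3 = -⅔ + L/3)
q(m) = I*m*√5 (q(m) = √(-6 + (-⅔ + (⅓)*5))*m = √(-6 + (-⅔ + 5/3))*m = √(-6 + 1)*m = √(-5)*m = (I*√5)*m = I*m*√5)
(45 + q(6))*34 = (45 + I*6*√5)*34 = (45 + 6*I*√5)*34 = 1530 + 204*I*√5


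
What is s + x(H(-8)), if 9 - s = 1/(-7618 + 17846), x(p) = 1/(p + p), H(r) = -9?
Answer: 823345/92052 ≈ 8.9444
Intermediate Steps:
x(p) = 1/(2*p)
s = 92051/10228 (s = 9 - 1/(-7618 + 17846) = 9 - 1/10228 = 92051/10228 ≈ 8.9999)
s + x(H(-8)) = 92051/10228 + (1/2)/(-9) = 92051/10228 + (1/2)*(-1/9) = 92051/10228 - 1/18 = 823345/92052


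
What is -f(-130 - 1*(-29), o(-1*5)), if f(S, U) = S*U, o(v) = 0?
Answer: 0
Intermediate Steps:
-f(-130 - 1*(-29), o(-1*5)) = -(-130 - 1*(-29))*0 = -(-130 + 29)*0 = -(-101)*0 = -1*0 = 0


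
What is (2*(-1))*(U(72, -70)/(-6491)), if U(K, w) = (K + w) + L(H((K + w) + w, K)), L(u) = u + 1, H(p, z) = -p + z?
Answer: 286/6491 ≈ 0.044061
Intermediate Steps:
H(p, z) = z - p
L(u) = 1 + u
U(K, w) = 1 + K - w (U(K, w) = (K + w) + (1 + (K - ((K + w) + w))) = (K + w) + (1 + (K - (K + 2*w))) = (K + w) + (1 + (K + (-K - 2*w))) = (K + w) + (1 - 2*w) = 1 + K - w)
(2*(-1))*(U(72, -70)/(-6491)) = (2*(-1))*((1 + 72 - 1*(-70))/(-6491)) = -2*(1 + 72 + 70)*(-1)/6491 = -286*(-1)/6491 = -2*(-143/6491) = 286/6491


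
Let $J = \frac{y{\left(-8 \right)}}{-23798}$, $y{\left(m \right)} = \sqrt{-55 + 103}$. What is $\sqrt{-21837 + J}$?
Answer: $\frac{\sqrt{-3091817871237 - 23798 \sqrt{3}}}{11899} \approx 147.77 i$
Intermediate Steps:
$y{\left(m \right)} = 4 \sqrt{3}$ ($y{\left(m \right)} = \sqrt{48} = 4 \sqrt{3}$)
$J = - \frac{2 \sqrt{3}}{11899}$ ($J = \frac{4 \sqrt{3}}{-23798} = 4 \sqrt{3} \left(- \frac{1}{23798}\right) = - \frac{2 \sqrt{3}}{11899} \approx -0.00029113$)
$\sqrt{-21837 + J} = \sqrt{-21837 - \frac{2 \sqrt{3}}{11899}}$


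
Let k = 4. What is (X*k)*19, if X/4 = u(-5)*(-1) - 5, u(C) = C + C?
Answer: 1520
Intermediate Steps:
u(C) = 2*C
X = 20 (X = 4*((2*(-5))*(-1) - 5) = 4*(-10*(-1) - 5) = 4*(10 - 5) = 4*5 = 20)
(X*k)*19 = (20*4)*19 = 80*19 = 1520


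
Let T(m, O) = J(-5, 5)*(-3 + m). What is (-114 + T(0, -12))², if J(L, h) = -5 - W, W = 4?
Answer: 7569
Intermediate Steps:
J(L, h) = -9 (J(L, h) = -5 - 1*4 = -5 - 4 = -9)
T(m, O) = 27 - 9*m (T(m, O) = -9*(-3 + m) = 27 - 9*m)
(-114 + T(0, -12))² = (-114 + (27 - 9*0))² = (-114 + (27 + 0))² = (-114 + 27)² = (-87)² = 7569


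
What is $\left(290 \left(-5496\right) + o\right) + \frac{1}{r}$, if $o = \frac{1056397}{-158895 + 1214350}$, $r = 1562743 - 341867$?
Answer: $- \frac{2053788545177147973}{1288579678580} \approx -1.5938 \cdot 10^{6}$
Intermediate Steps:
$r = 1220876$
$o = \frac{1056397}{1055455} \approx 1.0009$
$\left(290 \left(-5496\right) + o\right) + \frac{1}{r} = \left(290 \left(-5496\right) + \frac{1056397}{1055455}\right) + \frac{1}{1220876} = \left(-1593840 + \frac{1056397}{1055455}\right) + \frac{1}{1220876} = - \frac{1682225340803}{1055455} + \frac{1}{1220876} = - \frac{2053788545177147973}{1288579678580}$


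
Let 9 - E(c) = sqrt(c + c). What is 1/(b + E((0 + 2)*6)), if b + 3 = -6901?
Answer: -6895/47541001 + 2*sqrt(6)/47541001 ≈ -0.00014493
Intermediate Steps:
b = -6904 (b = -3 - 6901 = -6904)
E(c) = 9 - sqrt(2)*sqrt(c) (E(c) = 9 - sqrt(c + c) = 9 - sqrt(2*c) = 9 - sqrt(2)*sqrt(c))
1/(b + E((0 + 2)*6)) = 1/(-6904 + (9 - sqrt(2)*sqrt((0 + 2)*6))) = 1/(-6904 + (9 - sqrt(2)*sqrt(2*6))) = 1/(-6904 + (9 - sqrt(2)*sqrt(12))) = 1/(-6904 + (9 - sqrt(2)*2*sqrt(3))) = 1/(-6904 + (9 - 2*sqrt(6))) = 1/(-6895 - 2*sqrt(6))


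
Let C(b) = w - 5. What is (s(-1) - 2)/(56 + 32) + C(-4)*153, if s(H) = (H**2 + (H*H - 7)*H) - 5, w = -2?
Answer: -1071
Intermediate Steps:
s(H) = -5 + H**2 + H*(-7 + H**2) (s(H) = (H**2 + (H**2 - 7)*H) - 5 = (H**2 + (-7 + H**2)*H) - 5 = (H**2 + H*(-7 + H**2)) - 5 = -5 + H**2 + H*(-7 + H**2))
C(b) = -7 (C(b) = -2 - 5 = -7)
(s(-1) - 2)/(56 + 32) + C(-4)*153 = ((-5 + (-1)**2 + (-1)**3 - 7*(-1)) - 2)/(56 + 32) - 7*153 = ((-5 + 1 - 1 + 7) - 2)/88 - 1071 = (2 - 2)*(1/88) - 1071 = 0*(1/88) - 1071 = 0 - 1071 = -1071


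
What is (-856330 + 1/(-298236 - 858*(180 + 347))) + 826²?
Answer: -130610469709/750402 ≈ -1.7405e+5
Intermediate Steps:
(-856330 + 1/(-298236 - 858*(180 + 347))) + 826² = (-856330 + 1/(-298236 - 858*527)) + 682276 = (-856330 + 1/(-298236 - 452166)) + 682276 = (-856330 + 1/(-750402)) + 682276 = (-856330 - 1/750402) + 682276 = -642591744661/750402 + 682276 = -130610469709/750402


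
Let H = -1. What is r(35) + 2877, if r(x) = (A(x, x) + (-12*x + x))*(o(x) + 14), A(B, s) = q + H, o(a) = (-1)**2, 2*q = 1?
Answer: -5811/2 ≈ -2905.5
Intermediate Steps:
q = 1/2 (q = (1/2)*1 = 1/2 ≈ 0.50000)
o(a) = 1
A(B, s) = -1/2 (A(B, s) = 1/2 - 1 = -1/2)
r(x) = -15/2 - 165*x (r(x) = (-1/2 + (-12*x + x))*(1 + 14) = (-1/2 - 11*x)*15 = -15/2 - 165*x)
r(35) + 2877 = (-15/2 - 165*35) + 2877 = (-15/2 - 5775) + 2877 = -11565/2 + 2877 = -5811/2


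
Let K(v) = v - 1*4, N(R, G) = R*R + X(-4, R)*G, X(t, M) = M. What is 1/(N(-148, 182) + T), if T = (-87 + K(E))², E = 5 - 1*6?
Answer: 1/3432 ≈ 0.00029138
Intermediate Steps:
N(R, G) = R² + G*R (N(R, G) = R*R + R*G = R² + G*R)
E = -1 (E = 5 - 6 = -1)
K(v) = -4 + v (K(v) = v - 4 = -4 + v)
T = 8464 (T = (-87 + (-4 - 1))² = (-87 - 5)² = (-92)² = 8464)
1/(N(-148, 182) + T) = 1/(-148*(182 - 148) + 8464) = 1/(-148*34 + 8464) = 1/(-5032 + 8464) = 1/3432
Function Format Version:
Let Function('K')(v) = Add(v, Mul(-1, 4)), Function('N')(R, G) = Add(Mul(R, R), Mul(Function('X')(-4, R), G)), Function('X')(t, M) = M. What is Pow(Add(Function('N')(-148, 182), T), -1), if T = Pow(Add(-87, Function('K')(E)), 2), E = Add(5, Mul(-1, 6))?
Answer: Rational(1, 3432) ≈ 0.00029138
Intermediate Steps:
Function('N')(R, G) = Add(Pow(R, 2), Mul(G, R)) (Function('N')(R, G) = Add(Mul(R, R), Mul(R, G)) = Add(Pow(R, 2), Mul(G, R)))
E = -1 (E = Add(5, -6) = -1)
Function('K')(v) = Add(-4, v) (Function('K')(v) = Add(v, -4) = Add(-4, v))
T = 8464 (T = Pow(Add(-87, Add(-4, -1)), 2) = Pow(Add(-87, -5), 2) = Pow(-92, 2) = 8464)
Pow(Add(Function('N')(-148, 182), T), -1) = Pow(Add(Mul(-148, Add(182, -148)), 8464), -1) = Pow(Add(Mul(-148, 34), 8464), -1) = Pow(Add(-5032, 8464), -1) = Pow(3432, -1) = Rational(1, 3432)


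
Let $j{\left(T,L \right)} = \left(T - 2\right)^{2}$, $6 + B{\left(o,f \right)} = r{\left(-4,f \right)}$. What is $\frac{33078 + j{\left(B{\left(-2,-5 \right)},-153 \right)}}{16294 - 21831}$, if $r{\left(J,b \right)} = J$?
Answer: $-6$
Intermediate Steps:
$B{\left(o,f \right)} = -10$ ($B{\left(o,f \right)} = -6 - 4 = -10$)
$j{\left(T,L \right)} = \left(-2 + T\right)^{2}$
$\frac{33078 + j{\left(B{\left(-2,-5 \right)},-153 \right)}}{16294 - 21831} = \frac{33078 + \left(-2 - 10\right)^{2}}{16294 - 21831} = \frac{33078 + \left(-12\right)^{2}}{-5537} = \left(33078 + 144\right) \left(- \frac{1}{5537}\right) = 33222 \left(- \frac{1}{5537}\right) = -6$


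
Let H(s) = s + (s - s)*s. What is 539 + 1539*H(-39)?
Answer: -59482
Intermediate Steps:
H(s) = s (H(s) = s + 0*s = s + 0 = s)
539 + 1539*H(-39) = 539 + 1539*(-39) = 539 - 60021 = -59482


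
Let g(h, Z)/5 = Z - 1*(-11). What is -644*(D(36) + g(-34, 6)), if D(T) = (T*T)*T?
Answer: -30101204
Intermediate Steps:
g(h, Z) = 55 + 5*Z (g(h, Z) = 5*(Z - 1*(-11)) = 5*(Z + 11) = 5*(11 + Z) = 55 + 5*Z)
D(T) = T**3 (D(T) = T**2*T = T**3)
-644*(D(36) + g(-34, 6)) = -644*(36**3 + (55 + 5*6)) = -644*(46656 + (55 + 30)) = -644*(46656 + 85) = -644*46741 = -30101204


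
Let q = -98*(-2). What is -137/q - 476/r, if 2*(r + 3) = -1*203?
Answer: 157959/40964 ≈ 3.8560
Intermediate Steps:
r = -209/2 (r = -3 + (-1*203)/2 = -3 + (½)*(-203) = -3 - 203/2 = -209/2 ≈ -104.50)
q = 196
-137/q - 476/r = -137/196 - 476/(-209/2) = -137*1/196 - 476*(-2/209) = -137/196 + 952/209 = 157959/40964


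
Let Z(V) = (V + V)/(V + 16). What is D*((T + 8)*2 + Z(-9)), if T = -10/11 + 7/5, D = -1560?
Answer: -1730976/77 ≈ -22480.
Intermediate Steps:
Z(V) = 2*V/(16 + V) (Z(V) = (2*V)/(16 + V) = 2*V/(16 + V))
T = 27/55 (T = -10*1/11 + 7*(⅕) = -10/11 + 7/5 = 27/55 ≈ 0.49091)
D*((T + 8)*2 + Z(-9)) = -1560*((27/55 + 8)*2 + 2*(-9)/(16 - 9)) = -1560*((467/55)*2 + 2*(-9)/7) = -1560*(934/55 + 2*(-9)*(⅐)) = -1560*(934/55 - 18/7) = -1560*5548/385 = -1730976/77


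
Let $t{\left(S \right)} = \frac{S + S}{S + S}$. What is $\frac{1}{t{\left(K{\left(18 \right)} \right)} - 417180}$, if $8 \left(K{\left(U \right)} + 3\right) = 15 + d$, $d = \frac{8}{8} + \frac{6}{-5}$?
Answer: $- \frac{1}{417179} \approx -2.3971 \cdot 10^{-6}$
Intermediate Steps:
$d = - \frac{1}{5}$ ($d = 8 \cdot \frac{1}{8} + 6 \left(- \frac{1}{5}\right) = 1 - \frac{6}{5} = - \frac{1}{5} \approx -0.2$)
$K{\left(U \right)} = - \frac{23}{20}$ ($K{\left(U \right)} = -3 + \frac{15 - \frac{1}{5}}{8} = -3 + \frac{1}{8} \cdot \frac{74}{5} = -3 + \frac{37}{20} = - \frac{23}{20}$)
$t{\left(S \right)} = 1$ ($t{\left(S \right)} = \frac{2 S}{2 S} = 2 S \frac{1}{2 S} = 1$)
$\frac{1}{t{\left(K{\left(18 \right)} \right)} - 417180} = \frac{1}{1 - 417180} = \frac{1}{-417179} = - \frac{1}{417179}$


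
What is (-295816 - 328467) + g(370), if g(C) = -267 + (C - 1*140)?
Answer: -624320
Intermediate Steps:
g(C) = -407 + C (g(C) = -267 + (C - 140) = -267 + (-140 + C) = -407 + C)
(-295816 - 328467) + g(370) = (-295816 - 328467) + (-407 + 370) = -624283 - 37 = -624320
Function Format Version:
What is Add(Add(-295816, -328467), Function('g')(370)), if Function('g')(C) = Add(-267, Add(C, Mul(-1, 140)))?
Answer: -624320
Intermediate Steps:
Function('g')(C) = Add(-407, C) (Function('g')(C) = Add(-267, Add(C, -140)) = Add(-267, Add(-140, C)) = Add(-407, C))
Add(Add(-295816, -328467), Function('g')(370)) = Add(Add(-295816, -328467), Add(-407, 370)) = Add(-624283, -37) = -624320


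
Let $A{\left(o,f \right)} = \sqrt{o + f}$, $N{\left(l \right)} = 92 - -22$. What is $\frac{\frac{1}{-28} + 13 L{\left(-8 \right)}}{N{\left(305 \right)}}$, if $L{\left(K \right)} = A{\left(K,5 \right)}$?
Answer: $- \frac{1}{3192} + \frac{13 i \sqrt{3}}{114} \approx -0.00031328 + 0.19751 i$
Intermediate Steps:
$N{\left(l \right)} = 114$ ($N{\left(l \right)} = 92 + 22 = 114$)
$A{\left(o,f \right)} = \sqrt{f + o}$
$L{\left(K \right)} = \sqrt{5 + K}$
$\frac{\frac{1}{-28} + 13 L{\left(-8 \right)}}{N{\left(305 \right)}} = \frac{\frac{1}{-28} + 13 \sqrt{5 - 8}}{114} = \left(- \frac{1}{28} + 13 \sqrt{-3}\right) \frac{1}{114} = \left(- \frac{1}{28} + 13 i \sqrt{3}\right) \frac{1}{114} = - \frac{1}{3192} + \frac{13 i \sqrt{3}}{114}$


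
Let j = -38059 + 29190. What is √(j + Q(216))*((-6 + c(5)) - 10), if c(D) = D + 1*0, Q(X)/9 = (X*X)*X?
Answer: -11*√90690395 ≈ -1.0475e+5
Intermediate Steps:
Q(X) = 9*X³ (Q(X) = 9*((X*X)*X) = 9*(X²*X) = 9*X³)
j = -8869
c(D) = D (c(D) = D + 0 = D)
√(j + Q(216))*((-6 + c(5)) - 10) = √(-8869 + 9*216³)*((-6 + 5) - 10) = √(-8869 + 9*10077696)*(-1 - 10) = √(-8869 + 90699264)*(-11) = √90690395*(-11) = -11*√90690395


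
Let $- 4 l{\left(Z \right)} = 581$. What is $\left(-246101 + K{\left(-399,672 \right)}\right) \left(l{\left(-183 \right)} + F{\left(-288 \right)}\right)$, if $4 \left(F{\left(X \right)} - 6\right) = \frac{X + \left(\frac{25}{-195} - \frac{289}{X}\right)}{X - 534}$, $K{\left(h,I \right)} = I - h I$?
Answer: $- \frac{38886346518319}{12310272} \approx -3.1589 \cdot 10^{6}$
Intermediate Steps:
$K{\left(h,I \right)} = I - I h$
$l{\left(Z \right)} = - \frac{581}{4}$ ($l{\left(Z \right)} = \left(- \frac{1}{4}\right) 581 = - \frac{581}{4}$)
$F{\left(X \right)} = 6 + \frac{- \frac{5}{39} + X - \frac{289}{X}}{4 \left(-534 + X\right)}$ ($F{\left(X \right)} = 6 + \frac{\left(X + \left(\frac{25}{-195} - \frac{289}{X}\right)\right) \frac{1}{X - 534}}{4} = 6 + \frac{\left(X + \left(25 \left(- \frac{1}{195}\right) - \frac{289}{X}\right)\right) \frac{1}{-534 + X}}{4} = 6 + \frac{\left(X - \left(\frac{5}{39} + \frac{289}{X}\right)\right) \frac{1}{-534 + X}}{4} = 6 + \frac{\left(- \frac{5}{39} + X - \frac{289}{X}\right) \frac{1}{-534 + X}}{4} = 6 + \frac{\frac{1}{-534 + X} \left(- \frac{5}{39} + X - \frac{289}{X}\right)}{4} = 6 + \frac{- \frac{5}{39} + X - \frac{289}{X}}{4 \left(-534 + X\right)}$)
$\left(-246101 + K{\left(-399,672 \right)}\right) \left(l{\left(-183 \right)} + F{\left(-288 \right)}\right) = \left(-246101 + 672 \left(1 - -399\right)\right) \left(- \frac{581}{4} + \frac{-11271 - -143950752 + 975 \left(-288\right)^{2}}{156 \left(-288\right) \left(-534 - 288\right)}\right) = \left(-246101 + 672 \left(1 + 399\right)\right) \left(- \frac{581}{4} + \frac{1}{156} \left(- \frac{1}{288}\right) \frac{1}{-822} \left(-11271 + 143950752 + 975 \cdot 82944\right)\right) = \left(-246101 + 672 \cdot 400\right) \left(- \frac{581}{4} + \frac{1}{156} \left(- \frac{1}{288}\right) \left(- \frac{1}{822}\right) \left(-11271 + 143950752 + 80870400\right)\right) = \left(-246101 + 268800\right) \left(- \frac{581}{4} + \frac{1}{156} \left(- \frac{1}{288}\right) \left(- \frac{1}{822}\right) 224809881\right) = 22699 \left(- \frac{581}{4} + \frac{74936627}{12310272}\right) = 22699 \left(- \frac{1713130381}{12310272}\right) = - \frac{38886346518319}{12310272}$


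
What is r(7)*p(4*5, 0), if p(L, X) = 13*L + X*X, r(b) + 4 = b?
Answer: 780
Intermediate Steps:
r(b) = -4 + b
p(L, X) = X² + 13*L (p(L, X) = 13*L + X² = X² + 13*L)
r(7)*p(4*5, 0) = (-4 + 7)*(0² + 13*(4*5)) = 3*(0 + 13*20) = 3*(0 + 260) = 3*260 = 780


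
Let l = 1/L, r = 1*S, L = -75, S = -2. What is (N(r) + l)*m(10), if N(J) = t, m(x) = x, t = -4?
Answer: -602/15 ≈ -40.133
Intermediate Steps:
r = -2 (r = 1*(-2) = -2)
l = -1/75 (l = 1/(-75) = -1/75 ≈ -0.013333)
N(J) = -4
(N(r) + l)*m(10) = (-4 - 1/75)*10 = -301/75*10 = -602/15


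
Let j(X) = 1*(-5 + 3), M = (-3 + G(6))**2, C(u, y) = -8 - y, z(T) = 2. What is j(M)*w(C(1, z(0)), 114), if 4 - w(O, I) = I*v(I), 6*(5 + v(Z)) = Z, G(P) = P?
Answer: 3184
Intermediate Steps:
v(Z) = -5 + Z/6
w(O, I) = 4 - I*(-5 + I/6)
M = 9 (M = (-3 + 6)**2 = 3**2 = 9)
j(X) = -2 (j(X) = 1*(-2) = -2)
j(M)*w(C(1, z(0)), 114) = -2*(4 - 1/6*114*(-30 + 114)) = -2*(4 - 1/6*114*84) = -2*(4 - 1596) = -2*(-1592) = 3184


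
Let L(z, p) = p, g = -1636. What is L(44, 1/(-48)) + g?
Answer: -78529/48 ≈ -1636.0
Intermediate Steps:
L(44, 1/(-48)) + g = 1/(-48) - 1636 = -1/48 - 1636 = -78529/48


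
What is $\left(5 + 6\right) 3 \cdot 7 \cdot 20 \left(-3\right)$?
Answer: $-13860$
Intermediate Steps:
$\left(5 + 6\right) 3 \cdot 7 \cdot 20 \left(-3\right) = 11 \cdot 3 \cdot 7 \left(-60\right) = 33 \cdot 7 \left(-60\right) = 231 \left(-60\right) = -13860$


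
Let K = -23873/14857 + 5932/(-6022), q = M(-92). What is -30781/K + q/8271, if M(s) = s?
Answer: 3796303830149399/319667161005 ≈ 11876.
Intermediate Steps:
q = -92
K = -115947465/44734427 (K = -23873*1/14857 + 5932*(-1/6022) = -23873/14857 - 2966/3011 = -115947465/44734427 ≈ -2.5919)
-30781/K + q/8271 = -30781/(-115947465/44734427) - 92/8271 = -30781*(-44734427/115947465) - 92*1/8271 = 1376970397487/115947465 - 92/8271 = 3796303830149399/319667161005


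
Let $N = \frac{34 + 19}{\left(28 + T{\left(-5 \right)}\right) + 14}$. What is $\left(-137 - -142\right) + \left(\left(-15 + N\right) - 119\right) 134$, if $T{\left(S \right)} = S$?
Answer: $- \frac{657085}{37} \approx -17759.0$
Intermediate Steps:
$N = \frac{53}{37}$ ($N = \frac{34 + 19}{\left(28 - 5\right) + 14} = \frac{53}{23 + 14} = \frac{53}{37} \approx 1.4324$)
$\left(-137 - -142\right) + \left(\left(-15 + N\right) - 119\right) 134 = \left(-137 - -142\right) + \left(\left(-15 + \frac{53}{37}\right) - 119\right) 134 = \left(-137 + 142\right) + \left(- \frac{502}{37} - 119\right) 134 = 5 - \frac{657270}{37} = - \frac{657085}{37}$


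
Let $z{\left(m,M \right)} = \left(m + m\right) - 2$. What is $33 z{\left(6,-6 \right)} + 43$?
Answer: $373$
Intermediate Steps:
$z{\left(m,M \right)} = -2 + 2 m$ ($z{\left(m,M \right)} = 2 m - 2 = -2 + 2 m$)
$33 z{\left(6,-6 \right)} + 43 = 33 \left(-2 + 2 \cdot 6\right) + 43 = 33 \left(-2 + 12\right) + 43 = 33 \cdot 10 + 43 = 330 + 43 = 373$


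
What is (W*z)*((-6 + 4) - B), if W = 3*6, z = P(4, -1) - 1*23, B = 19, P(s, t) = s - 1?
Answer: 7560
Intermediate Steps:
P(s, t) = -1 + s
z = -20 (z = (-1 + 4) - 1*23 = 3 - 23 = -20)
W = 18
(W*z)*((-6 + 4) - B) = (18*(-20))*((-6 + 4) - 1*19) = -360*(-2 - 19) = -360*(-21) = 7560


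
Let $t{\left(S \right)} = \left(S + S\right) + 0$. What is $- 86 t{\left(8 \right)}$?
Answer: $-1376$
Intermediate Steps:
$t{\left(S \right)} = 2 S$ ($t{\left(S \right)} = 2 S + 0 = 2 S$)
$- 86 t{\left(8 \right)} = - 86 \cdot 2 \cdot 8 = \left(-86\right) 16 = -1376$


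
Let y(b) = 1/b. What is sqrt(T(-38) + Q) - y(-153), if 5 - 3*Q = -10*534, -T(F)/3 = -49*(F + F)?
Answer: 1/153 + I*sqrt(84513)/3 ≈ 0.0065359 + 96.904*I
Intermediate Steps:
T(F) = 294*F (T(F) = -(-147)*(F + F) = -(-147)*2*F = -(-294)*F = 294*F)
Q = 5345/3 (Q = 5/3 - (-10)*534/3 = 5/3 - 1/3*(-5340) = 5/3 + 1780 = 5345/3 ≈ 1781.7)
sqrt(T(-38) + Q) - y(-153) = sqrt(294*(-38) + 5345/3) - 1/(-153) = sqrt(-11172 + 5345/3) - 1*(-1/153) = sqrt(-28171/3) + 1/153 = I*sqrt(84513)/3 + 1/153 = 1/153 + I*sqrt(84513)/3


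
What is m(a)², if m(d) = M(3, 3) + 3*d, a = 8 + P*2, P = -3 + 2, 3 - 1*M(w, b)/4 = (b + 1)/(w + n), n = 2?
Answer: 17956/25 ≈ 718.24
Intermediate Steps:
M(w, b) = 12 - 4*(1 + b)/(2 + w) (M(w, b) = 12 - 4*(b + 1)/(w + 2) = 12 - 4*(1 + b)/(2 + w))
P = -1
a = 6 (a = 8 - 1*2 = 8 - 2 = 6)
m(d) = 44/5 + 3*d (m(d) = 4*(5 - 1*3 + 3*3)/(2 + 3) + 3*d = 4*(5 - 3 + 9)/5 + 3*d = 4*(⅕)*11 + 3*d = 44/5 + 3*d)
m(a)² = (44/5 + 3*6)² = (44/5 + 18)² = (134/5)² = 17956/25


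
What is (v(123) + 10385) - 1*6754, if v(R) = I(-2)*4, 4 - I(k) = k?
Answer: 3655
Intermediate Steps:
I(k) = 4 - k
v(R) = 24 (v(R) = (4 - 1*(-2))*4 = (4 + 2)*4 = 6*4 = 24)
(v(123) + 10385) - 1*6754 = (24 + 10385) - 1*6754 = 10409 - 6754 = 3655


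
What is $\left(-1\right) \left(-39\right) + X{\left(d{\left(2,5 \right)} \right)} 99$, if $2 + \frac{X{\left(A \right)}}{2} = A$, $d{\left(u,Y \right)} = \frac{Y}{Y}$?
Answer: $-159$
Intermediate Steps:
$d{\left(u,Y \right)} = 1$
$X{\left(A \right)} = -4 + 2 A$
$\left(-1\right) \left(-39\right) + X{\left(d{\left(2,5 \right)} \right)} 99 = \left(-1\right) \left(-39\right) + \left(-4 + 2 \cdot 1\right) 99 = 39 + \left(-4 + 2\right) 99 = 39 - 198 = -159$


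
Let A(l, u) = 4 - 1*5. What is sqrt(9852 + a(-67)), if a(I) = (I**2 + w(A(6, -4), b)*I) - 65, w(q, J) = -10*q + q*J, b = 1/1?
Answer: 11*sqrt(113) ≈ 116.93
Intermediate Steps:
b = 1
A(l, u) = -1 (A(l, u) = 4 - 5 = -1)
w(q, J) = -10*q + J*q
a(I) = -65 + I**2 + 9*I (a(I) = (I**2 + (-(-10 + 1))*I) - 65 = (I**2 + (-1*(-9))*I) - 65 = (I**2 + 9*I) - 65 = -65 + I**2 + 9*I)
sqrt(9852 + a(-67)) = sqrt(9852 + (-65 + (-67)**2 + 9*(-67))) = sqrt(9852 + (-65 + 4489 - 603)) = sqrt(9852 + 3821) = sqrt(13673) = 11*sqrt(113)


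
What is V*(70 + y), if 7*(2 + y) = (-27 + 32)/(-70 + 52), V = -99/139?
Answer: -94193/1946 ≈ -48.403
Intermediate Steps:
V = -99/139 (V = -99*1/139 = -99/139 ≈ -0.71223)
y = -257/126 (y = -2 + ((-27 + 32)/(-70 + 52))/7 = -2 + (5/(-18))/7 = -2 + (5*(-1/18))/7 = -2 + (1/7)*(-5/18) = -2 - 5/126 = -257/126 ≈ -2.0397)
V*(70 + y) = -99*(70 - 257/126)/139 = -99/139*8563/126 = -94193/1946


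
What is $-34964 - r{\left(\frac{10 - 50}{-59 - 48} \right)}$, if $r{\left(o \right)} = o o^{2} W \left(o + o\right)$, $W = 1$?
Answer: $- \frac{4583072289364}{131079601} \approx -34964.0$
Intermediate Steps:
$r{\left(o \right)} = 2 o^{4}$ ($r{\left(o \right)} = o o^{2} \cdot 1 \left(o + o\right) = o^{3} \cdot 1 \cdot 2 o = o^{3} \cdot 2 o = 2 o^{4}$)
$-34964 - r{\left(\frac{10 - 50}{-59 - 48} \right)} = -34964 - 2 \left(\frac{10 - 50}{-59 - 48}\right)^{4} = -34964 - 2 \left(- \frac{40}{-107}\right)^{4} = -34964 - 2 \left(\left(-40\right) \left(- \frac{1}{107}\right)\right)^{4} = -34964 - 2 \left(\frac{40}{107}\right)^{4} = -34964 - 2 \cdot \frac{2560000}{131079601} = -34964 - \frac{5120000}{131079601} = - \frac{4583072289364}{131079601}$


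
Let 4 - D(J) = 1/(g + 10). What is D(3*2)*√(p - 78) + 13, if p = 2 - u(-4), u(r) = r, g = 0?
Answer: 13 + 117*I*√2/5 ≈ 13.0 + 33.093*I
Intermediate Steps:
p = 6 (p = 2 - 1*(-4) = 2 + 4 = 6)
D(J) = 39/10 (D(J) = 4 - 1/(0 + 10) = 4 - 1/10 = 4 - 1*⅒ = 4 - ⅒ = 39/10)
D(3*2)*√(p - 78) + 13 = 39*√(6 - 78)/10 + 13 = 39*√(-72)/10 + 13 = 39*(6*I*√2)/10 + 13 = 117*I*√2/5 + 13 = 13 + 117*I*√2/5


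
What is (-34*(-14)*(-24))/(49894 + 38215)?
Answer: -1632/12587 ≈ -0.12966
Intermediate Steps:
(-34*(-14)*(-24))/(49894 + 38215) = (476*(-24))/88109 = -11424*1/88109 = -1632/12587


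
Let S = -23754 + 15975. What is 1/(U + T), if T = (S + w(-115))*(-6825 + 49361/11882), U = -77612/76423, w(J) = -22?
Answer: 69850622/3716710842127851 ≈ 1.8794e-8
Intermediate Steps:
S = -7779
U = -77612/76423 (U = -77612*1/76423 = -77612/76423 ≈ -1.0156)
T = 48633407653/914 (T = (-7779 - 22)*(-6825 + 49361/11882) = -7801*(-6825 + 49361*(1/11882)) = -7801*(-6825 + 3797/914) = -7801*(-6234253/914) = 48633407653/914 ≈ 5.3209e+7)
1/(U + T) = 1/(-77612/76423 + 48633407653/914) = 1/(3716710842127851/69850622) = 69850622/3716710842127851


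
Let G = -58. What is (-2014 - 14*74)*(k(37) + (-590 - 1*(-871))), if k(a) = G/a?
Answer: -31533950/37 ≈ -8.5227e+5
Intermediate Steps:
k(a) = -58/a
(-2014 - 14*74)*(k(37) + (-590 - 1*(-871))) = (-2014 - 14*74)*(-58/37 + (-590 - 1*(-871))) = (-2014 - 1036)*(-58*1/37 + (-590 + 871)) = -3050*(-58/37 + 281) = -3050*10339/37 = -31533950/37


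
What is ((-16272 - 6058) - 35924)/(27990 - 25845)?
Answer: -19418/715 ≈ -27.158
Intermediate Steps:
((-16272 - 6058) - 35924)/(27990 - 25845) = (-22330 - 35924)/2145 = -58254*1/2145 = -19418/715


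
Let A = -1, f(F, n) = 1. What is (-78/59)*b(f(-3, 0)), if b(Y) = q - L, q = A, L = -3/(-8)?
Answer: 429/236 ≈ 1.8178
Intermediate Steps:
L = 3/8 (L = -3*(-⅛) = 3/8 ≈ 0.37500)
q = -1
b(Y) = -11/8 (b(Y) = -1 - 1*3/8 = -1 - 3/8 = -11/8)
(-78/59)*b(f(-3, 0)) = -78/59*(-11/8) = 429/236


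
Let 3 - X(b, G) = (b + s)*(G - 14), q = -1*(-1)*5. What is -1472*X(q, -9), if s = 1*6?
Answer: -376832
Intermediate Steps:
q = 5 (q = 1*5 = 5)
s = 6
X(b, G) = 3 - (-14 + G)*(6 + b) (X(b, G) = 3 - (b + 6)*(G - 14) = 3 - (6 + b)*(-14 + G) = 3 - (-14 + G)*(6 + b))
-1472*X(q, -9) = -1472*(87 - 6*(-9) + 14*5 - 1*(-9)*5) = -1472*(87 + 54 + 70 + 45) = -1472*256 = -376832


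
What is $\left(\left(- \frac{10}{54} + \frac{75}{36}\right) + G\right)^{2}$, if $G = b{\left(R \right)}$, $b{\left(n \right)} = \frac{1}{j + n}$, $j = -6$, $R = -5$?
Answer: $\frac{4609609}{1411344} \approx 3.2661$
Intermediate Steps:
$b{\left(n \right)} = \frac{1}{-6 + n}$
$G = - \frac{1}{11}$ ($G = \frac{1}{-6 - 5} = \frac{1}{-11} = - \frac{1}{11} \approx -0.090909$)
$\left(\left(- \frac{10}{54} + \frac{75}{36}\right) + G\right)^{2} = \left(\left(- \frac{10}{54} + \frac{75}{36}\right) - \frac{1}{11}\right)^{2} = \left(\left(\left(-10\right) \frac{1}{54} + 75 \cdot \frac{1}{36}\right) - \frac{1}{11}\right)^{2} = \left(\left(- \frac{5}{27} + \frac{25}{12}\right) - \frac{1}{11}\right)^{2} = \left(\frac{205}{108} - \frac{1}{11}\right)^{2} = \left(\frac{2147}{1188}\right)^{2} = \frac{4609609}{1411344}$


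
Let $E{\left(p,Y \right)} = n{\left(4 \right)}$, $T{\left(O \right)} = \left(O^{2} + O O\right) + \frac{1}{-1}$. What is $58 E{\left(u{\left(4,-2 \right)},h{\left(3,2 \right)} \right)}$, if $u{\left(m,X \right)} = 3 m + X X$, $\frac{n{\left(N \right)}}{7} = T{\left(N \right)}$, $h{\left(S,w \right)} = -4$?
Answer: $12586$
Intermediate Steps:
$T{\left(O \right)} = -1 + 2 O^{2}$ ($T{\left(O \right)} = \left(O^{2} + O^{2}\right) - 1 = 2 O^{2} - 1 = -1 + 2 O^{2}$)
$n{\left(N \right)} = -7 + 14 N^{2}$ ($n{\left(N \right)} = 7 \left(-1 + 2 N^{2}\right) = -7 + 14 N^{2}$)
$u{\left(m,X \right)} = X^{2} + 3 m$ ($u{\left(m,X \right)} = 3 m + X^{2} = X^{2} + 3 m$)
$E{\left(p,Y \right)} = 217$ ($E{\left(p,Y \right)} = -7 + 14 \cdot 4^{2} = -7 + 14 \cdot 16 = -7 + 224 = 217$)
$58 E{\left(u{\left(4,-2 \right)},h{\left(3,2 \right)} \right)} = 58 \cdot 217 = 12586$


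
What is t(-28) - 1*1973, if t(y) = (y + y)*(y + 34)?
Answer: -2309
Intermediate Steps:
t(y) = 2*y*(34 + y) (t(y) = (2*y)*(34 + y) = 2*y*(34 + y))
t(-28) - 1*1973 = 2*(-28)*(34 - 28) - 1*1973 = 2*(-28)*6 - 1973 = -336 - 1973 = -2309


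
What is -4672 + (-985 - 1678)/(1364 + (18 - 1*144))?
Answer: -5786599/1238 ≈ -4674.1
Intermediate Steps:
-4672 + (-985 - 1678)/(1364 + (18 - 1*144)) = -4672 - 2663/(1364 + (18 - 144)) = -4672 - 2663/(1364 - 126) = -4672 - 2663/1238 = -5786599/1238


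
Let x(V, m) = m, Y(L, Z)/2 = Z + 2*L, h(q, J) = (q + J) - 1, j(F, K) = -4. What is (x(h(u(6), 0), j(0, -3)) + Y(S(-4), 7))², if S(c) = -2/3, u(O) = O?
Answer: 484/9 ≈ 53.778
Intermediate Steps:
h(q, J) = -1 + J + q (h(q, J) = (J + q) - 1 = -1 + J + q)
S(c) = -⅔ (S(c) = -2*⅓ = -⅔)
Y(L, Z) = 2*Z + 4*L (Y(L, Z) = 2*(Z + 2*L) = 2*Z + 4*L)
(x(h(u(6), 0), j(0, -3)) + Y(S(-4), 7))² = (-4 + (2*7 + 4*(-⅔)))² = (-4 + (14 - 8/3))² = (-4 + 34/3)² = (22/3)² = 484/9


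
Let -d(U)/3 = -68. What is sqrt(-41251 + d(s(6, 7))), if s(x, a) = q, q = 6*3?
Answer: I*sqrt(41047) ≈ 202.6*I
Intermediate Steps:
q = 18
s(x, a) = 18
d(U) = 204 (d(U) = -3*(-68) = 204)
sqrt(-41251 + d(s(6, 7))) = sqrt(-41251 + 204) = sqrt(-41047) = I*sqrt(41047)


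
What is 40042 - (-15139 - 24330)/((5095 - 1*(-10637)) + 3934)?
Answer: 787505441/19666 ≈ 40044.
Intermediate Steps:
40042 - (-15139 - 24330)/((5095 - 1*(-10637)) + 3934) = 40042 - (-39469)/((5095 + 10637) + 3934) = 40042 - (-39469)/(15732 + 3934) = 40042 - (-39469)/19666 = 40042 - 1*(-39469/19666) = 40042 + 39469/19666 = 787505441/19666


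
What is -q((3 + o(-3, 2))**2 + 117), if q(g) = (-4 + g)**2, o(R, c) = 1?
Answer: -16641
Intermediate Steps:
-q((3 + o(-3, 2))**2 + 117) = -(-4 + ((3 + 1)**2 + 117))**2 = -(-4 + (4**2 + 117))**2 = -(-4 + (16 + 117))**2 = -(-4 + 133)**2 = -1*129**2 = -1*16641 = -16641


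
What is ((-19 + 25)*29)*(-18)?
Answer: -3132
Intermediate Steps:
((-19 + 25)*29)*(-18) = (6*29)*(-18) = 174*(-18) = -3132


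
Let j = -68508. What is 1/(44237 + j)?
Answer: -1/24271 ≈ -4.1201e-5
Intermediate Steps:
1/(44237 + j) = 1/(44237 - 68508) = 1/(-24271) = -1/24271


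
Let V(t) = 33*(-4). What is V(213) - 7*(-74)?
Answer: 386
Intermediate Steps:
V(t) = -132
V(213) - 7*(-74) = -132 - 7*(-74) = -132 + 518 = 386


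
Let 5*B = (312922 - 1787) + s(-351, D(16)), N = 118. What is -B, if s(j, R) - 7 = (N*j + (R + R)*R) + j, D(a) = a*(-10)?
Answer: -320573/5 ≈ -64115.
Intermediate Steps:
D(a) = -10*a
s(j, R) = 7 + 2*R² + 119*j (s(j, R) = 7 + ((118*j + (R + R)*R) + j) = 7 + ((118*j + (2*R)*R) + j) = 7 + ((118*j + 2*R²) + j) = 7 + ((2*R² + 118*j) + j) = 7 + (2*R² + 119*j) = 7 + 2*R² + 119*j)
B = 320573/5 (B = ((312922 - 1787) + (7 + 2*(-10*16)² + 119*(-351)))/5 = (311135 + (7 + 2*(-160)² - 41769))/5 = (311135 + (7 + 2*25600 - 41769))/5 = (311135 + (7 + 51200 - 41769))/5 = (311135 + 9438)/5 = (⅕)*320573 = 320573/5 ≈ 64115.)
-B = -1*320573/5 = -320573/5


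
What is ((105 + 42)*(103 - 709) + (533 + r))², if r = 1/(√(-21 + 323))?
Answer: (-26741798 + √302)²/91204 ≈ 7.8409e+9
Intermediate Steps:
r = √302/302 (r = 1/(√302) = √302/302 ≈ 0.057544)
((105 + 42)*(103 - 709) + (533 + r))² = ((105 + 42)*(103 - 709) + (533 + √302/302))² = (147*(-606) + (533 + √302/302))² = (-89082 + (533 + √302/302))² = (-88549 + √302/302)²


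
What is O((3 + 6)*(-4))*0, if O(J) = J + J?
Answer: 0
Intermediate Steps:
O(J) = 2*J
O((3 + 6)*(-4))*0 = (2*((3 + 6)*(-4)))*0 = (2*(9*(-4)))*0 = (2*(-36))*0 = -72*0 = 0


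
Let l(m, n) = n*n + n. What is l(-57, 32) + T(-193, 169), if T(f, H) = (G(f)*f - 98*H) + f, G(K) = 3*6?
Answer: -19173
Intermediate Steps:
l(m, n) = n + n² (l(m, n) = n² + n = n + n²)
G(K) = 18
T(f, H) = -98*H + 19*f (T(f, H) = (18*f - 98*H) + f = (-98*H + 18*f) + f = -98*H + 19*f)
l(-57, 32) + T(-193, 169) = 32*(1 + 32) + (-98*169 + 19*(-193)) = 32*33 + (-16562 - 3667) = 1056 - 20229 = -19173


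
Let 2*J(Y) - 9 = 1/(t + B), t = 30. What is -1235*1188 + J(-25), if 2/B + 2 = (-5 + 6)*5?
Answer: -269960289/184 ≈ -1.4672e+6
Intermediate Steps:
B = 2/3 (B = 2/(-2 + (-5 + 6)*5) = 2/(-2 + 1*5) = 2/(-2 + 5) = 2/3 ≈ 0.66667)
J(Y) = 831/184 (J(Y) = 9/2 + 1/(2*(30 + 2/3)) = 9/2 + 1/(2*(92/3)) = 9/2 + (1/2)*(3/92) = 9/2 + 3/184 = 831/184)
-1235*1188 + J(-25) = -1235*1188 + 831/184 = -1467180 + 831/184 = -269960289/184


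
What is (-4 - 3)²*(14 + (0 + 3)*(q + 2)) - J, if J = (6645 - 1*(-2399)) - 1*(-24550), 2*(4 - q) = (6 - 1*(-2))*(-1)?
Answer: -31438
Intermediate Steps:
q = 8 (q = 4 - (6 - 1*(-2))*(-1)/2 = 4 - (6 + 2)*(-1)/2 = 4 - 4*(-1) = 4 - ½*(-8) = 4 + 4 = 8)
J = 33594 (J = (6645 + 2399) + 24550 = 9044 + 24550 = 33594)
(-4 - 3)²*(14 + (0 + 3)*(q + 2)) - J = (-4 - 3)²*(14 + (0 + 3)*(8 + 2)) - 1*33594 = (-7)²*(14 + 3*10) - 33594 = 49*(14 + 30) - 33594 = 49*44 - 33594 = 2156 - 33594 = -31438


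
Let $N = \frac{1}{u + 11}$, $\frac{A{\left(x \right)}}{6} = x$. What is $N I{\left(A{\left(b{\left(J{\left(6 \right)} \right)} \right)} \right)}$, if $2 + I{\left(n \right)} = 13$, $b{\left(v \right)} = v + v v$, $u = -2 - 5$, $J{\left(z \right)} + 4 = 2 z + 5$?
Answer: $\frac{11}{4} \approx 2.75$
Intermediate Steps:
$J{\left(z \right)} = 1 + 2 z$ ($J{\left(z \right)} = -4 + \left(2 z + 5\right) = -4 + \left(5 + 2 z\right) = 1 + 2 z$)
$u = -7$
$b{\left(v \right)} = v + v^{2}$
$A{\left(x \right)} = 6 x$
$N = \frac{1}{4}$ ($N = \frac{1}{-7 + 11} = \frac{1}{4} \approx 0.25$)
$I{\left(n \right)} = 11$ ($I{\left(n \right)} = -2 + 13 = 11$)
$N I{\left(A{\left(b{\left(J{\left(6 \right)} \right)} \right)} \right)} = \frac{1}{4} \cdot 11 = \frac{11}{4}$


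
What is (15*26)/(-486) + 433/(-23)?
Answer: -36568/1863 ≈ -19.629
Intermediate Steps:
(15*26)/(-486) + 433/(-23) = 390*(-1/486) + 433*(-1/23) = -65/81 - 433/23 = -36568/1863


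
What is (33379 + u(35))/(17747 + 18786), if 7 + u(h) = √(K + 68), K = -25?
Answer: 33372/36533 + √43/36533 ≈ 0.91366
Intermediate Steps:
u(h) = -7 + √43 (u(h) = -7 + √(-25 + 68) = -7 + √43)
(33379 + u(35))/(17747 + 18786) = (33379 + (-7 + √43))/(17747 + 18786) = (33372 + √43)/36533 = (33372 + √43)*(1/36533) = 33372/36533 + √43/36533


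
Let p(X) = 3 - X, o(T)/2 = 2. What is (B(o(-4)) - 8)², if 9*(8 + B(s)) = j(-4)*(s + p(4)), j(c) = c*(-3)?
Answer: 144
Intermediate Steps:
o(T) = 4 (o(T) = 2*2 = 4)
j(c) = -3*c
B(s) = -28/3 + 4*s/3 (B(s) = -8 + ((-3*(-4))*(s + (3 - 1*4)))/9 = -8 + (12*(s + (3 - 4)))/9 = -8 + (12*(s - 1))/9 = -8 + (12*(-1 + s))/9 = -8 + (-12 + 12*s)/9 = -8 + (-4/3 + 4*s/3) = -28/3 + 4*s/3)
(B(o(-4)) - 8)² = ((-28/3 + (4/3)*4) - 8)² = ((-28/3 + 16/3) - 8)² = (-4 - 8)² = (-12)² = 144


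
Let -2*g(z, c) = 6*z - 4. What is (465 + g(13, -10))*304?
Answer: 130112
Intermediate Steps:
g(z, c) = 2 - 3*z (g(z, c) = -(6*z - 4)/2 = -(-4 + 6*z)/2 = 2 - 3*z)
(465 + g(13, -10))*304 = (465 + (2 - 3*13))*304 = (465 + (2 - 39))*304 = (465 - 37)*304 = 428*304 = 130112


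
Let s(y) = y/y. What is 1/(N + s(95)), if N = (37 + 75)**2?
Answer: 1/12545 ≈ 7.9713e-5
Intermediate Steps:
N = 12544 (N = 112**2 = 12544)
s(y) = 1
1/(N + s(95)) = 1/(12544 + 1) = 1/12545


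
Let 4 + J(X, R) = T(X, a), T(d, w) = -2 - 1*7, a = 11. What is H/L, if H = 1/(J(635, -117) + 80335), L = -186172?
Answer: -1/14953707384 ≈ -6.6873e-11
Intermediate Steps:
T(d, w) = -9 (T(d, w) = -2 - 7 = -9)
J(X, R) = -13 (J(X, R) = -4 - 9 = -13)
H = 1/80322 (H = 1/(-13 + 80335) = 1/80322 ≈ 1.2450e-5)
H/L = (1/80322)/(-186172) = (1/80322)*(-1/186172) = -1/14953707384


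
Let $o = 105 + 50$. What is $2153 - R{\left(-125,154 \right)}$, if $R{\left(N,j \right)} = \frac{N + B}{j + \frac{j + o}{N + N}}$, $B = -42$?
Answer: $\frac{82266973}{38191} \approx 2154.1$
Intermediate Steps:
$o = 155$
$R{\left(N,j \right)} = \frac{-42 + N}{j + \frac{155 + j}{2 N}}$ ($R{\left(N,j \right)} = \frac{N - 42}{j + \frac{j + 155}{N + N}} = \frac{-42 + N}{j + \frac{155 + j}{2 N}}$)
$2153 - R{\left(-125,154 \right)} = 2153 - 2 \left(-125\right) \frac{1}{155 + 154 + 2 \left(-125\right) 154} \left(-42 - 125\right) = 2153 - 2 \left(-125\right) \frac{1}{155 + 154 - 38500} \left(-167\right) = 2153 - 2 \left(-125\right) \frac{1}{-38191} \left(-167\right) = 2153 - 2 \left(-125\right) \left(- \frac{1}{38191}\right) \left(-167\right) = 2153 - - \frac{41750}{38191} = 2153 + \frac{41750}{38191} = \frac{82266973}{38191}$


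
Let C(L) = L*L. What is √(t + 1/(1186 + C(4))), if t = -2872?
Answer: I*√4149475886/1202 ≈ 53.591*I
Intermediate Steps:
C(L) = L²
√(t + 1/(1186 + C(4))) = √(-2872 + 1/(1186 + 4²)) = √(-2872 + 1/(1186 + 16)) = √(-2872 + 1/1202) = √(-3452143/1202) = I*√4149475886/1202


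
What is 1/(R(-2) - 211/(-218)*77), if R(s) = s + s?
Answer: 218/15375 ≈ 0.014179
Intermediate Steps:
R(s) = 2*s
1/(R(-2) - 211/(-218)*77) = 1/(2*(-2) - 211/(-218)*77) = 1/(-4 - 211*(-1/218)*77) = 1/(-4 + (211/218)*77) = 1/(-4 + 16247/218) = 1/(15375/218) = 218/15375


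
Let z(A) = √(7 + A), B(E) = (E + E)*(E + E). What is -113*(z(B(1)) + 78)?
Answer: -8814 - 113*√11 ≈ -9188.8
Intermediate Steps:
B(E) = 4*E² (B(E) = (2*E)*(2*E) = 4*E²)
-113*(z(B(1)) + 78) = -113*(√(7 + 4*1²) + 78) = -113*(√(7 + 4*1) + 78) = -113*(√(7 + 4) + 78) = -113*(√11 + 78) = -113*(78 + √11) = -8814 - 113*√11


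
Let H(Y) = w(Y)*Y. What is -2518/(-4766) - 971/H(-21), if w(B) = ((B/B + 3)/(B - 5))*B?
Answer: 31191047/2101806 ≈ 14.840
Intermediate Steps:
w(B) = 4*B/(-5 + B) (w(B) = ((1 + 3)/(-5 + B))*B = (4/(-5 + B))*B = 4*B/(-5 + B))
H(Y) = 4*Y²/(-5 + Y) (H(Y) = (4*Y/(-5 + Y))*Y = 4*Y²/(-5 + Y))
-2518/(-4766) - 971/H(-21) = -2518/(-4766) - 971/(4*(-21)²/(-5 - 21)) = -2518*(-1/4766) - 971/(4*441/(-26)) = 1259/2383 - 971/(4*441*(-1/26)) = 1259/2383 - 971/(-882/13) = 1259/2383 - 971*(-13/882) = 1259/2383 + 12623/882 = 31191047/2101806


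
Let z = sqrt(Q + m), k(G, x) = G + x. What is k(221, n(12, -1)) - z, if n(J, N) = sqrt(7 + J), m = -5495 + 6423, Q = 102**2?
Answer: 221 + sqrt(19) - 2*sqrt(2833) ≈ 118.91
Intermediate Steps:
Q = 10404
m = 928
z = 2*sqrt(2833) (z = sqrt(10404 + 928) = sqrt(11332) = 2*sqrt(2833) ≈ 106.45)
k(221, n(12, -1)) - z = (221 + sqrt(7 + 12)) - 2*sqrt(2833) = (221 + sqrt(19)) - 2*sqrt(2833) = 221 + sqrt(19) - 2*sqrt(2833)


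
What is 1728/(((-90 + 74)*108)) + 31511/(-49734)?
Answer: -81245/49734 ≈ -1.6336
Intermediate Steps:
1728/(((-90 + 74)*108)) + 31511/(-49734) = 1728/((-16*108)) + 31511*(-1/49734) = 1728/(-1728) - 31511/49734 = 1728*(-1/1728) - 31511/49734 = -1 - 31511/49734 = -81245/49734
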